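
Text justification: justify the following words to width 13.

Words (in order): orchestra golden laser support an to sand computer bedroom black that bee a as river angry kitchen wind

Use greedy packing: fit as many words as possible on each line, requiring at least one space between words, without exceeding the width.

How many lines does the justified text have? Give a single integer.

Answer: 8

Derivation:
Line 1: ['orchestra'] (min_width=9, slack=4)
Line 2: ['golden', 'laser'] (min_width=12, slack=1)
Line 3: ['support', 'an', 'to'] (min_width=13, slack=0)
Line 4: ['sand', 'computer'] (min_width=13, slack=0)
Line 5: ['bedroom', 'black'] (min_width=13, slack=0)
Line 6: ['that', 'bee', 'a', 'as'] (min_width=13, slack=0)
Line 7: ['river', 'angry'] (min_width=11, slack=2)
Line 8: ['kitchen', 'wind'] (min_width=12, slack=1)
Total lines: 8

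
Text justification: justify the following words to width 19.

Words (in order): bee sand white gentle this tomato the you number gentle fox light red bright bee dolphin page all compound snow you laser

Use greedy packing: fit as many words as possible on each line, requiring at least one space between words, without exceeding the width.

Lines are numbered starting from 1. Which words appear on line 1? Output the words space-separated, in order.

Line 1: ['bee', 'sand', 'white'] (min_width=14, slack=5)
Line 2: ['gentle', 'this', 'tomato'] (min_width=18, slack=1)
Line 3: ['the', 'you', 'number'] (min_width=14, slack=5)
Line 4: ['gentle', 'fox', 'light'] (min_width=16, slack=3)
Line 5: ['red', 'bright', 'bee'] (min_width=14, slack=5)
Line 6: ['dolphin', 'page', 'all'] (min_width=16, slack=3)
Line 7: ['compound', 'snow', 'you'] (min_width=17, slack=2)
Line 8: ['laser'] (min_width=5, slack=14)

Answer: bee sand white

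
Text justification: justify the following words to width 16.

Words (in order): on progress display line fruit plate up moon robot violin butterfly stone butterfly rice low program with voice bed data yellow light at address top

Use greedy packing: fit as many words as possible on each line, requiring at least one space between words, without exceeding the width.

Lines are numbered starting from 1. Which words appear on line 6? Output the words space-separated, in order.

Answer: stone butterfly

Derivation:
Line 1: ['on', 'progress'] (min_width=11, slack=5)
Line 2: ['display', 'line'] (min_width=12, slack=4)
Line 3: ['fruit', 'plate', 'up'] (min_width=14, slack=2)
Line 4: ['moon', 'robot'] (min_width=10, slack=6)
Line 5: ['violin', 'butterfly'] (min_width=16, slack=0)
Line 6: ['stone', 'butterfly'] (min_width=15, slack=1)
Line 7: ['rice', 'low', 'program'] (min_width=16, slack=0)
Line 8: ['with', 'voice', 'bed'] (min_width=14, slack=2)
Line 9: ['data', 'yellow'] (min_width=11, slack=5)
Line 10: ['light', 'at', 'address'] (min_width=16, slack=0)
Line 11: ['top'] (min_width=3, slack=13)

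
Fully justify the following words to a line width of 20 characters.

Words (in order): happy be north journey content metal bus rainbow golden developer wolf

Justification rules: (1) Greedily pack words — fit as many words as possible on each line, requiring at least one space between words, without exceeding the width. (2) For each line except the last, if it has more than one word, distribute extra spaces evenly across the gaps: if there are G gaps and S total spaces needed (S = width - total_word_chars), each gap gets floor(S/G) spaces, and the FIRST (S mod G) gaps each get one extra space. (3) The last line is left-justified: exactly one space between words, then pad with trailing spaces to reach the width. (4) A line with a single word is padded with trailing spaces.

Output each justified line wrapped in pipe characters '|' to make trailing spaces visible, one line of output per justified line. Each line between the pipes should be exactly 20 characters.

Line 1: ['happy', 'be', 'north'] (min_width=14, slack=6)
Line 2: ['journey', 'content'] (min_width=15, slack=5)
Line 3: ['metal', 'bus', 'rainbow'] (min_width=17, slack=3)
Line 4: ['golden', 'developer'] (min_width=16, slack=4)
Line 5: ['wolf'] (min_width=4, slack=16)

Answer: |happy    be    north|
|journey      content|
|metal   bus  rainbow|
|golden     developer|
|wolf                |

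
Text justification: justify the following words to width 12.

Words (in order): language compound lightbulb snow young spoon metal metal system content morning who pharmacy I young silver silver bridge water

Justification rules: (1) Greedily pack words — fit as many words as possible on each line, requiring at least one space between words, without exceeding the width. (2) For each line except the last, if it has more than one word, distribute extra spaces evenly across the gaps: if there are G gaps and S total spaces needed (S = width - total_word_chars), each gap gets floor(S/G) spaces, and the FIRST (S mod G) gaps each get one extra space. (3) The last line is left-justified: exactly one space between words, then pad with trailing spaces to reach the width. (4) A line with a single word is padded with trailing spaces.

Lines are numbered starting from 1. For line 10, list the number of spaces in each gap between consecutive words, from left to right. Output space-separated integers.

Answer: 1

Derivation:
Line 1: ['language'] (min_width=8, slack=4)
Line 2: ['compound'] (min_width=8, slack=4)
Line 3: ['lightbulb'] (min_width=9, slack=3)
Line 4: ['snow', 'young'] (min_width=10, slack=2)
Line 5: ['spoon', 'metal'] (min_width=11, slack=1)
Line 6: ['metal', 'system'] (min_width=12, slack=0)
Line 7: ['content'] (min_width=7, slack=5)
Line 8: ['morning', 'who'] (min_width=11, slack=1)
Line 9: ['pharmacy', 'I'] (min_width=10, slack=2)
Line 10: ['young', 'silver'] (min_width=12, slack=0)
Line 11: ['silver'] (min_width=6, slack=6)
Line 12: ['bridge', 'water'] (min_width=12, slack=0)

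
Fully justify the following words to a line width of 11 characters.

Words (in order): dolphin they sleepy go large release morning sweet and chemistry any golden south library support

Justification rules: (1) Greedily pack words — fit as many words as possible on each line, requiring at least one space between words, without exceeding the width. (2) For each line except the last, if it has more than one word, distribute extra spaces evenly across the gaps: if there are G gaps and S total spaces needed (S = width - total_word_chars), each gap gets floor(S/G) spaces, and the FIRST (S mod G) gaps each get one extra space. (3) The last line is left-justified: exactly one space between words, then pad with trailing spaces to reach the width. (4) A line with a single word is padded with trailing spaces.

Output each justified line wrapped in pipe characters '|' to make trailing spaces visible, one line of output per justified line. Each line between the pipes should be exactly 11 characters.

Line 1: ['dolphin'] (min_width=7, slack=4)
Line 2: ['they', 'sleepy'] (min_width=11, slack=0)
Line 3: ['go', 'large'] (min_width=8, slack=3)
Line 4: ['release'] (min_width=7, slack=4)
Line 5: ['morning'] (min_width=7, slack=4)
Line 6: ['sweet', 'and'] (min_width=9, slack=2)
Line 7: ['chemistry'] (min_width=9, slack=2)
Line 8: ['any', 'golden'] (min_width=10, slack=1)
Line 9: ['south'] (min_width=5, slack=6)
Line 10: ['library'] (min_width=7, slack=4)
Line 11: ['support'] (min_width=7, slack=4)

Answer: |dolphin    |
|they sleepy|
|go    large|
|release    |
|morning    |
|sweet   and|
|chemistry  |
|any  golden|
|south      |
|library    |
|support    |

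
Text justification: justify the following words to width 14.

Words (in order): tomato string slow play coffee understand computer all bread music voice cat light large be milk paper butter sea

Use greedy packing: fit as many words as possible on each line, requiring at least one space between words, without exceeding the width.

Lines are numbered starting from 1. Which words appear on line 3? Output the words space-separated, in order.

Line 1: ['tomato', 'string'] (min_width=13, slack=1)
Line 2: ['slow', 'play'] (min_width=9, slack=5)
Line 3: ['coffee'] (min_width=6, slack=8)
Line 4: ['understand'] (min_width=10, slack=4)
Line 5: ['computer', 'all'] (min_width=12, slack=2)
Line 6: ['bread', 'music'] (min_width=11, slack=3)
Line 7: ['voice', 'cat'] (min_width=9, slack=5)
Line 8: ['light', 'large', 'be'] (min_width=14, slack=0)
Line 9: ['milk', 'paper'] (min_width=10, slack=4)
Line 10: ['butter', 'sea'] (min_width=10, slack=4)

Answer: coffee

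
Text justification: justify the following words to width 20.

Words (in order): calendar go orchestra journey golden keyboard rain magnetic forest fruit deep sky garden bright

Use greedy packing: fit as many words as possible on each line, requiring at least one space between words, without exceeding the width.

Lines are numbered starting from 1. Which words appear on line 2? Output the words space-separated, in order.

Answer: orchestra journey

Derivation:
Line 1: ['calendar', 'go'] (min_width=11, slack=9)
Line 2: ['orchestra', 'journey'] (min_width=17, slack=3)
Line 3: ['golden', 'keyboard', 'rain'] (min_width=20, slack=0)
Line 4: ['magnetic', 'forest'] (min_width=15, slack=5)
Line 5: ['fruit', 'deep', 'sky'] (min_width=14, slack=6)
Line 6: ['garden', 'bright'] (min_width=13, slack=7)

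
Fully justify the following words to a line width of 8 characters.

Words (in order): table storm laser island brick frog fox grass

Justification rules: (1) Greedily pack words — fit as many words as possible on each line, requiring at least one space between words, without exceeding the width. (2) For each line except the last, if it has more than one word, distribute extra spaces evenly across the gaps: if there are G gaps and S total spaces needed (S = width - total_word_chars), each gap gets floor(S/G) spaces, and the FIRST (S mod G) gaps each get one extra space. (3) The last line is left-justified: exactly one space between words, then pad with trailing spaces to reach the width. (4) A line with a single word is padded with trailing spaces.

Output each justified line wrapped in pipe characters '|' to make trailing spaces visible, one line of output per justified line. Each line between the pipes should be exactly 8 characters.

Answer: |table   |
|storm   |
|laser   |
|island  |
|brick   |
|frog fox|
|grass   |

Derivation:
Line 1: ['table'] (min_width=5, slack=3)
Line 2: ['storm'] (min_width=5, slack=3)
Line 3: ['laser'] (min_width=5, slack=3)
Line 4: ['island'] (min_width=6, slack=2)
Line 5: ['brick'] (min_width=5, slack=3)
Line 6: ['frog', 'fox'] (min_width=8, slack=0)
Line 7: ['grass'] (min_width=5, slack=3)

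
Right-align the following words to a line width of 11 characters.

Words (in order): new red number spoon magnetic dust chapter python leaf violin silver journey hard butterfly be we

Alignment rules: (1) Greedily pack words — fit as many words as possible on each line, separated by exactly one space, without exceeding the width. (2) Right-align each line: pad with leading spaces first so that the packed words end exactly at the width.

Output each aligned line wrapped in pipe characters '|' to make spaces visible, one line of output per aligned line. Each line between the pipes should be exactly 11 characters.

Line 1: ['new', 'red'] (min_width=7, slack=4)
Line 2: ['number'] (min_width=6, slack=5)
Line 3: ['spoon'] (min_width=5, slack=6)
Line 4: ['magnetic'] (min_width=8, slack=3)
Line 5: ['dust'] (min_width=4, slack=7)
Line 6: ['chapter'] (min_width=7, slack=4)
Line 7: ['python', 'leaf'] (min_width=11, slack=0)
Line 8: ['violin'] (min_width=6, slack=5)
Line 9: ['silver'] (min_width=6, slack=5)
Line 10: ['journey'] (min_width=7, slack=4)
Line 11: ['hard'] (min_width=4, slack=7)
Line 12: ['butterfly'] (min_width=9, slack=2)
Line 13: ['be', 'we'] (min_width=5, slack=6)

Answer: |    new red|
|     number|
|      spoon|
|   magnetic|
|       dust|
|    chapter|
|python leaf|
|     violin|
|     silver|
|    journey|
|       hard|
|  butterfly|
|      be we|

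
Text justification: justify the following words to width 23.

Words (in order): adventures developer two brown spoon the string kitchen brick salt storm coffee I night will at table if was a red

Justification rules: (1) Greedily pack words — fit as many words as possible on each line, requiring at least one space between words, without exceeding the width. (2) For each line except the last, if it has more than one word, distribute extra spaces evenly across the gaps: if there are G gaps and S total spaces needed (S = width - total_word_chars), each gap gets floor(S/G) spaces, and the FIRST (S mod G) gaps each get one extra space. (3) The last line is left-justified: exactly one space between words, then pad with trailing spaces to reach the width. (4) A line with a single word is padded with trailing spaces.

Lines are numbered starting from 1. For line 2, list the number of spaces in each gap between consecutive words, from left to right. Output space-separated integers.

Answer: 3 2 2

Derivation:
Line 1: ['adventures', 'developer'] (min_width=20, slack=3)
Line 2: ['two', 'brown', 'spoon', 'the'] (min_width=19, slack=4)
Line 3: ['string', 'kitchen', 'brick'] (min_width=20, slack=3)
Line 4: ['salt', 'storm', 'coffee', 'I'] (min_width=19, slack=4)
Line 5: ['night', 'will', 'at', 'table', 'if'] (min_width=22, slack=1)
Line 6: ['was', 'a', 'red'] (min_width=9, slack=14)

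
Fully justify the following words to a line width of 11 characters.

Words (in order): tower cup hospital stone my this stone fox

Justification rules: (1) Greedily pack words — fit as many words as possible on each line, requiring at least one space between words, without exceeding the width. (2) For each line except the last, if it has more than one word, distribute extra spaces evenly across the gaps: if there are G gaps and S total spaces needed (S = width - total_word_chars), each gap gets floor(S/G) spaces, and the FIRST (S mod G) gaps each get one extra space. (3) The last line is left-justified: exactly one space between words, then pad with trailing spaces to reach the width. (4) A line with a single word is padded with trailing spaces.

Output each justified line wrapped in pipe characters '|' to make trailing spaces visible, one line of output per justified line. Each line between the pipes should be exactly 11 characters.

Answer: |tower   cup|
|hospital   |
|stone    my|
|this  stone|
|fox        |

Derivation:
Line 1: ['tower', 'cup'] (min_width=9, slack=2)
Line 2: ['hospital'] (min_width=8, slack=3)
Line 3: ['stone', 'my'] (min_width=8, slack=3)
Line 4: ['this', 'stone'] (min_width=10, slack=1)
Line 5: ['fox'] (min_width=3, slack=8)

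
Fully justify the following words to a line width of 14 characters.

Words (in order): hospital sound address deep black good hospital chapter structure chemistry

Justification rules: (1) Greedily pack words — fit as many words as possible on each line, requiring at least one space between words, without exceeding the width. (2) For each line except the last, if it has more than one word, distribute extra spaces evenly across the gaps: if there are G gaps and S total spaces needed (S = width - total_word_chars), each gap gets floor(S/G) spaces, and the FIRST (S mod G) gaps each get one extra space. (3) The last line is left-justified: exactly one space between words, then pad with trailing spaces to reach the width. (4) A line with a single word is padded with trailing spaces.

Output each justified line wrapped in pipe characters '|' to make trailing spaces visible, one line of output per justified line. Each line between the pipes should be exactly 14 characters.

Line 1: ['hospital', 'sound'] (min_width=14, slack=0)
Line 2: ['address', 'deep'] (min_width=12, slack=2)
Line 3: ['black', 'good'] (min_width=10, slack=4)
Line 4: ['hospital'] (min_width=8, slack=6)
Line 5: ['chapter'] (min_width=7, slack=7)
Line 6: ['structure'] (min_width=9, slack=5)
Line 7: ['chemistry'] (min_width=9, slack=5)

Answer: |hospital sound|
|address   deep|
|black     good|
|hospital      |
|chapter       |
|structure     |
|chemistry     |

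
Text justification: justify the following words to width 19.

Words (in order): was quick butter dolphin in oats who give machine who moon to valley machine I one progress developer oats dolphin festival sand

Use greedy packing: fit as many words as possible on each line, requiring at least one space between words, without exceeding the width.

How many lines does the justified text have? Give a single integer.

Answer: 8

Derivation:
Line 1: ['was', 'quick', 'butter'] (min_width=16, slack=3)
Line 2: ['dolphin', 'in', 'oats', 'who'] (min_width=19, slack=0)
Line 3: ['give', 'machine', 'who'] (min_width=16, slack=3)
Line 4: ['moon', 'to', 'valley'] (min_width=14, slack=5)
Line 5: ['machine', 'I', 'one'] (min_width=13, slack=6)
Line 6: ['progress', 'developer'] (min_width=18, slack=1)
Line 7: ['oats', 'dolphin'] (min_width=12, slack=7)
Line 8: ['festival', 'sand'] (min_width=13, slack=6)
Total lines: 8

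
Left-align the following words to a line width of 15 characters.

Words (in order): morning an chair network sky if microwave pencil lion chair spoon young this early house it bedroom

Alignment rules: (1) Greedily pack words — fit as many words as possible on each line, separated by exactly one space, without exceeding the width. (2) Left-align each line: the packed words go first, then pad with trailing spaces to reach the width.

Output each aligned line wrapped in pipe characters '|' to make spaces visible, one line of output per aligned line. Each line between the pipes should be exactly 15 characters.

Answer: |morning an     |
|chair network  |
|sky if         |
|microwave      |
|pencil lion    |
|chair spoon    |
|young this     |
|early house it |
|bedroom        |

Derivation:
Line 1: ['morning', 'an'] (min_width=10, slack=5)
Line 2: ['chair', 'network'] (min_width=13, slack=2)
Line 3: ['sky', 'if'] (min_width=6, slack=9)
Line 4: ['microwave'] (min_width=9, slack=6)
Line 5: ['pencil', 'lion'] (min_width=11, slack=4)
Line 6: ['chair', 'spoon'] (min_width=11, slack=4)
Line 7: ['young', 'this'] (min_width=10, slack=5)
Line 8: ['early', 'house', 'it'] (min_width=14, slack=1)
Line 9: ['bedroom'] (min_width=7, slack=8)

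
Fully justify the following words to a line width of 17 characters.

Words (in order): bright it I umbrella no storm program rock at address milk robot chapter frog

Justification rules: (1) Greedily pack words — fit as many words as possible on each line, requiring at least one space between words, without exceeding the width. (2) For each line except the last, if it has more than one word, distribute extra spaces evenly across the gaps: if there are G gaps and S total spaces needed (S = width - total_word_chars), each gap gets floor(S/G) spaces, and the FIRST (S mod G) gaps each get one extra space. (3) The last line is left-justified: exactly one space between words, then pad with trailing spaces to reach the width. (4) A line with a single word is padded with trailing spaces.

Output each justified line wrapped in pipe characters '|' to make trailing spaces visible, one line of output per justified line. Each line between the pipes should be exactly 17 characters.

Answer: |bright    it    I|
|umbrella no storm|
|program  rock  at|
|address      milk|
|robot     chapter|
|frog             |

Derivation:
Line 1: ['bright', 'it', 'I'] (min_width=11, slack=6)
Line 2: ['umbrella', 'no', 'storm'] (min_width=17, slack=0)
Line 3: ['program', 'rock', 'at'] (min_width=15, slack=2)
Line 4: ['address', 'milk'] (min_width=12, slack=5)
Line 5: ['robot', 'chapter'] (min_width=13, slack=4)
Line 6: ['frog'] (min_width=4, slack=13)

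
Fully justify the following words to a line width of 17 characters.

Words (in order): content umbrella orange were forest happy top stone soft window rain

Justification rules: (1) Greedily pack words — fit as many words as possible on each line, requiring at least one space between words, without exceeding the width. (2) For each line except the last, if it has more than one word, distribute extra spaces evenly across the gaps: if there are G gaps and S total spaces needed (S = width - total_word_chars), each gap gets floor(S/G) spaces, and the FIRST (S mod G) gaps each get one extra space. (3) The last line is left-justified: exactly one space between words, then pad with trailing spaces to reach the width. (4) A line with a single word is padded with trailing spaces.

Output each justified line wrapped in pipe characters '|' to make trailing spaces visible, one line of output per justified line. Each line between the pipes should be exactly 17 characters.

Answer: |content  umbrella|
|orange       were|
|forest  happy top|
|stone soft window|
|rain             |

Derivation:
Line 1: ['content', 'umbrella'] (min_width=16, slack=1)
Line 2: ['orange', 'were'] (min_width=11, slack=6)
Line 3: ['forest', 'happy', 'top'] (min_width=16, slack=1)
Line 4: ['stone', 'soft', 'window'] (min_width=17, slack=0)
Line 5: ['rain'] (min_width=4, slack=13)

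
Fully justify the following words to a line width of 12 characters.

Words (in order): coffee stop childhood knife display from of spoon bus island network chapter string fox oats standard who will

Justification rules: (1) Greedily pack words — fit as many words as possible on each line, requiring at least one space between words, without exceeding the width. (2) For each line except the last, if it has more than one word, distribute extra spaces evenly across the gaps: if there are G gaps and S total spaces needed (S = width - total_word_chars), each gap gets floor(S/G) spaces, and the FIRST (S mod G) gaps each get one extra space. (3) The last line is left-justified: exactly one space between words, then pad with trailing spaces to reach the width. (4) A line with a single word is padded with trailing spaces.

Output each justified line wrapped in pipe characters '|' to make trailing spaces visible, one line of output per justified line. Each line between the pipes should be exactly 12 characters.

Answer: |coffee  stop|
|childhood   |
|knife       |
|display from|
|of spoon bus|
|island      |
|network     |
|chapter     |
|string   fox|
|oats        |
|standard who|
|will        |

Derivation:
Line 1: ['coffee', 'stop'] (min_width=11, slack=1)
Line 2: ['childhood'] (min_width=9, slack=3)
Line 3: ['knife'] (min_width=5, slack=7)
Line 4: ['display', 'from'] (min_width=12, slack=0)
Line 5: ['of', 'spoon', 'bus'] (min_width=12, slack=0)
Line 6: ['island'] (min_width=6, slack=6)
Line 7: ['network'] (min_width=7, slack=5)
Line 8: ['chapter'] (min_width=7, slack=5)
Line 9: ['string', 'fox'] (min_width=10, slack=2)
Line 10: ['oats'] (min_width=4, slack=8)
Line 11: ['standard', 'who'] (min_width=12, slack=0)
Line 12: ['will'] (min_width=4, slack=8)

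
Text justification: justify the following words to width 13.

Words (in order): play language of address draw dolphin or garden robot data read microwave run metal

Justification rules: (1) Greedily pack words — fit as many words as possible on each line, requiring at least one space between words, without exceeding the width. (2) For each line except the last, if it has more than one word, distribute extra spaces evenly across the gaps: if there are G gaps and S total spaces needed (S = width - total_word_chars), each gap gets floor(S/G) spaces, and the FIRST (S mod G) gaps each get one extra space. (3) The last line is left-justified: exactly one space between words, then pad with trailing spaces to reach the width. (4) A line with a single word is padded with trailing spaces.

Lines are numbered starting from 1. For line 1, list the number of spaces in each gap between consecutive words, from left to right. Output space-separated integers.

Line 1: ['play', 'language'] (min_width=13, slack=0)
Line 2: ['of', 'address'] (min_width=10, slack=3)
Line 3: ['draw', 'dolphin'] (min_width=12, slack=1)
Line 4: ['or', 'garden'] (min_width=9, slack=4)
Line 5: ['robot', 'data'] (min_width=10, slack=3)
Line 6: ['read'] (min_width=4, slack=9)
Line 7: ['microwave', 'run'] (min_width=13, slack=0)
Line 8: ['metal'] (min_width=5, slack=8)

Answer: 1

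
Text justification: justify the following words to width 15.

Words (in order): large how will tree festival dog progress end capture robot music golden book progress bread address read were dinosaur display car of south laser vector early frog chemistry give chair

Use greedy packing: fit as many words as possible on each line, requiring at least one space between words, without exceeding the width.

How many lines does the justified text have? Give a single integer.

Answer: 14

Derivation:
Line 1: ['large', 'how', 'will'] (min_width=14, slack=1)
Line 2: ['tree', 'festival'] (min_width=13, slack=2)
Line 3: ['dog', 'progress'] (min_width=12, slack=3)
Line 4: ['end', 'capture'] (min_width=11, slack=4)
Line 5: ['robot', 'music'] (min_width=11, slack=4)
Line 6: ['golden', 'book'] (min_width=11, slack=4)
Line 7: ['progress', 'bread'] (min_width=14, slack=1)
Line 8: ['address', 'read'] (min_width=12, slack=3)
Line 9: ['were', 'dinosaur'] (min_width=13, slack=2)
Line 10: ['display', 'car', 'of'] (min_width=14, slack=1)
Line 11: ['south', 'laser'] (min_width=11, slack=4)
Line 12: ['vector', 'early'] (min_width=12, slack=3)
Line 13: ['frog', 'chemistry'] (min_width=14, slack=1)
Line 14: ['give', 'chair'] (min_width=10, slack=5)
Total lines: 14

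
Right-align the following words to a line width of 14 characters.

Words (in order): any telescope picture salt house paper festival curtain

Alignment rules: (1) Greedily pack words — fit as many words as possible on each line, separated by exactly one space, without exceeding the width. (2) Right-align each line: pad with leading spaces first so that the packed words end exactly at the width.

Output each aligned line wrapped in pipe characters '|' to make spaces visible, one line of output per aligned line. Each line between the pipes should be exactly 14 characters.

Line 1: ['any', 'telescope'] (min_width=13, slack=1)
Line 2: ['picture', 'salt'] (min_width=12, slack=2)
Line 3: ['house', 'paper'] (min_width=11, slack=3)
Line 4: ['festival'] (min_width=8, slack=6)
Line 5: ['curtain'] (min_width=7, slack=7)

Answer: | any telescope|
|  picture salt|
|   house paper|
|      festival|
|       curtain|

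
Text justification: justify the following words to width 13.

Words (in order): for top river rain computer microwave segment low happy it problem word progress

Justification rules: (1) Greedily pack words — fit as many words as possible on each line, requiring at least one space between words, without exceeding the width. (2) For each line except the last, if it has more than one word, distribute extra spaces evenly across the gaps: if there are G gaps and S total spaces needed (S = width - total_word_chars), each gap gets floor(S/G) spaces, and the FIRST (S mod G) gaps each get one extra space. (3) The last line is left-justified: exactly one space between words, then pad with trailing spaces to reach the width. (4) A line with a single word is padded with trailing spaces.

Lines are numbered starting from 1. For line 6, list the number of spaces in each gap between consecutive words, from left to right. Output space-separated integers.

Line 1: ['for', 'top', 'river'] (min_width=13, slack=0)
Line 2: ['rain', 'computer'] (min_width=13, slack=0)
Line 3: ['microwave'] (min_width=9, slack=4)
Line 4: ['segment', 'low'] (min_width=11, slack=2)
Line 5: ['happy', 'it'] (min_width=8, slack=5)
Line 6: ['problem', 'word'] (min_width=12, slack=1)
Line 7: ['progress'] (min_width=8, slack=5)

Answer: 2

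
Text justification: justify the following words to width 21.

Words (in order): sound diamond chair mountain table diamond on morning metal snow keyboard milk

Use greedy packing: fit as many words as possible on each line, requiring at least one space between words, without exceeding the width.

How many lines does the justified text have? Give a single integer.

Line 1: ['sound', 'diamond', 'chair'] (min_width=19, slack=2)
Line 2: ['mountain', 'table'] (min_width=14, slack=7)
Line 3: ['diamond', 'on', 'morning'] (min_width=18, slack=3)
Line 4: ['metal', 'snow', 'keyboard'] (min_width=19, slack=2)
Line 5: ['milk'] (min_width=4, slack=17)
Total lines: 5

Answer: 5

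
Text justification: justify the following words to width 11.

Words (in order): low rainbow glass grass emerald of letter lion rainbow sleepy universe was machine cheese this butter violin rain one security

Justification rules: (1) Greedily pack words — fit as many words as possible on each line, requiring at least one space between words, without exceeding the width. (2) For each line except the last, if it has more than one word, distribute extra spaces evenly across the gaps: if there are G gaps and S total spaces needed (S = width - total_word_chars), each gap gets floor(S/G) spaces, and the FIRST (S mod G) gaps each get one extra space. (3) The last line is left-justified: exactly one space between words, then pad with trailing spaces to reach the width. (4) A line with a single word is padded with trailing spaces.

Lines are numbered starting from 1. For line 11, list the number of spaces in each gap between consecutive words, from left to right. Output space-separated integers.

Line 1: ['low', 'rainbow'] (min_width=11, slack=0)
Line 2: ['glass', 'grass'] (min_width=11, slack=0)
Line 3: ['emerald', 'of'] (min_width=10, slack=1)
Line 4: ['letter', 'lion'] (min_width=11, slack=0)
Line 5: ['rainbow'] (min_width=7, slack=4)
Line 6: ['sleepy'] (min_width=6, slack=5)
Line 7: ['universe'] (min_width=8, slack=3)
Line 8: ['was', 'machine'] (min_width=11, slack=0)
Line 9: ['cheese', 'this'] (min_width=11, slack=0)
Line 10: ['butter'] (min_width=6, slack=5)
Line 11: ['violin', 'rain'] (min_width=11, slack=0)
Line 12: ['one'] (min_width=3, slack=8)
Line 13: ['security'] (min_width=8, slack=3)

Answer: 1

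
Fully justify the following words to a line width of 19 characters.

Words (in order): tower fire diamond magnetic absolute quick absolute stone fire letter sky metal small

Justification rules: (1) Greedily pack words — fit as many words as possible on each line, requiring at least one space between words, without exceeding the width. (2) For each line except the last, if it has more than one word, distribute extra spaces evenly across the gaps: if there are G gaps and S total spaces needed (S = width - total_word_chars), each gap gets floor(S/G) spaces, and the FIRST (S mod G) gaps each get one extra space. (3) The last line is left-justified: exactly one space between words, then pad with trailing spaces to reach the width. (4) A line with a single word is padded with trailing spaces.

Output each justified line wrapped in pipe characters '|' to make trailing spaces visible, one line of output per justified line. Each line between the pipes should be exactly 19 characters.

Line 1: ['tower', 'fire', 'diamond'] (min_width=18, slack=1)
Line 2: ['magnetic', 'absolute'] (min_width=17, slack=2)
Line 3: ['quick', 'absolute'] (min_width=14, slack=5)
Line 4: ['stone', 'fire', 'letter'] (min_width=17, slack=2)
Line 5: ['sky', 'metal', 'small'] (min_width=15, slack=4)

Answer: |tower  fire diamond|
|magnetic   absolute|
|quick      absolute|
|stone  fire  letter|
|sky metal small    |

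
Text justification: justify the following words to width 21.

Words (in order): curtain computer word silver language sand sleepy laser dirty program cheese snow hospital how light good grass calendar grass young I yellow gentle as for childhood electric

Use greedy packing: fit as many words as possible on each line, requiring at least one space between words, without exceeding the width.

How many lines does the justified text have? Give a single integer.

Answer: 9

Derivation:
Line 1: ['curtain', 'computer', 'word'] (min_width=21, slack=0)
Line 2: ['silver', 'language', 'sand'] (min_width=20, slack=1)
Line 3: ['sleepy', 'laser', 'dirty'] (min_width=18, slack=3)
Line 4: ['program', 'cheese', 'snow'] (min_width=19, slack=2)
Line 5: ['hospital', 'how', 'light'] (min_width=18, slack=3)
Line 6: ['good', 'grass', 'calendar'] (min_width=19, slack=2)
Line 7: ['grass', 'young', 'I', 'yellow'] (min_width=20, slack=1)
Line 8: ['gentle', 'as', 'for'] (min_width=13, slack=8)
Line 9: ['childhood', 'electric'] (min_width=18, slack=3)
Total lines: 9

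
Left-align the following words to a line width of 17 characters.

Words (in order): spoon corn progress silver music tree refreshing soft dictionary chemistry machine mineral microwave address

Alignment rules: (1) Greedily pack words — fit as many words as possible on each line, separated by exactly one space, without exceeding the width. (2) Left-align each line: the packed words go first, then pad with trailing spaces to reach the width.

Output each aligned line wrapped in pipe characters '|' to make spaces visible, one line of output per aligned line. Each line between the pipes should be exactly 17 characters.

Answer: |spoon corn       |
|progress silver  |
|music tree       |
|refreshing soft  |
|dictionary       |
|chemistry machine|
|mineral microwave|
|address          |

Derivation:
Line 1: ['spoon', 'corn'] (min_width=10, slack=7)
Line 2: ['progress', 'silver'] (min_width=15, slack=2)
Line 3: ['music', 'tree'] (min_width=10, slack=7)
Line 4: ['refreshing', 'soft'] (min_width=15, slack=2)
Line 5: ['dictionary'] (min_width=10, slack=7)
Line 6: ['chemistry', 'machine'] (min_width=17, slack=0)
Line 7: ['mineral', 'microwave'] (min_width=17, slack=0)
Line 8: ['address'] (min_width=7, slack=10)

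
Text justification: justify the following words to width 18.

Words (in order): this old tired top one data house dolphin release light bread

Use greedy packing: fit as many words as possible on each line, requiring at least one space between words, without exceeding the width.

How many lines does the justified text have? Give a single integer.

Answer: 4

Derivation:
Line 1: ['this', 'old', 'tired', 'top'] (min_width=18, slack=0)
Line 2: ['one', 'data', 'house'] (min_width=14, slack=4)
Line 3: ['dolphin', 'release'] (min_width=15, slack=3)
Line 4: ['light', 'bread'] (min_width=11, slack=7)
Total lines: 4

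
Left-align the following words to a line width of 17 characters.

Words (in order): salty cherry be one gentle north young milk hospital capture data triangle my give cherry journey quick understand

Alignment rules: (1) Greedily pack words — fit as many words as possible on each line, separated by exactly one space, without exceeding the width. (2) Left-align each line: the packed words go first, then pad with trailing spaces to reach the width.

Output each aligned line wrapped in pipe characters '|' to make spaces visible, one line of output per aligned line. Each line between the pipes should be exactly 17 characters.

Line 1: ['salty', 'cherry', 'be'] (min_width=15, slack=2)
Line 2: ['one', 'gentle', 'north'] (min_width=16, slack=1)
Line 3: ['young', 'milk'] (min_width=10, slack=7)
Line 4: ['hospital', 'capture'] (min_width=16, slack=1)
Line 5: ['data', 'triangle', 'my'] (min_width=16, slack=1)
Line 6: ['give', 'cherry'] (min_width=11, slack=6)
Line 7: ['journey', 'quick'] (min_width=13, slack=4)
Line 8: ['understand'] (min_width=10, slack=7)

Answer: |salty cherry be  |
|one gentle north |
|young milk       |
|hospital capture |
|data triangle my |
|give cherry      |
|journey quick    |
|understand       |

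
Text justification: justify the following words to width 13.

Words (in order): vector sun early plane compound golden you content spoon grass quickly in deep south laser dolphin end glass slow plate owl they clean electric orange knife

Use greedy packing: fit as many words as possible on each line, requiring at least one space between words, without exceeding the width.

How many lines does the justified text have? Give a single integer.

Line 1: ['vector', 'sun'] (min_width=10, slack=3)
Line 2: ['early', 'plane'] (min_width=11, slack=2)
Line 3: ['compound'] (min_width=8, slack=5)
Line 4: ['golden', 'you'] (min_width=10, slack=3)
Line 5: ['content', 'spoon'] (min_width=13, slack=0)
Line 6: ['grass', 'quickly'] (min_width=13, slack=0)
Line 7: ['in', 'deep', 'south'] (min_width=13, slack=0)
Line 8: ['laser', 'dolphin'] (min_width=13, slack=0)
Line 9: ['end', 'glass'] (min_width=9, slack=4)
Line 10: ['slow', 'plate'] (min_width=10, slack=3)
Line 11: ['owl', 'they'] (min_width=8, slack=5)
Line 12: ['clean'] (min_width=5, slack=8)
Line 13: ['electric'] (min_width=8, slack=5)
Line 14: ['orange', 'knife'] (min_width=12, slack=1)
Total lines: 14

Answer: 14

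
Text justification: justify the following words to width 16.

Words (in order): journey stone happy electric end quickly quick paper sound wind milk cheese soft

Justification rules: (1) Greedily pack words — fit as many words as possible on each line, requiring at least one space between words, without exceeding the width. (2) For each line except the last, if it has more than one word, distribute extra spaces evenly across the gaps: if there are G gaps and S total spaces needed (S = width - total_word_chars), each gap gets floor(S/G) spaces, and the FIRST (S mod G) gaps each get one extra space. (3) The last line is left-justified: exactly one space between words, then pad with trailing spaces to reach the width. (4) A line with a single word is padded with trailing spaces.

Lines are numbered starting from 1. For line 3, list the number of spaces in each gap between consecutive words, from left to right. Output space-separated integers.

Line 1: ['journey', 'stone'] (min_width=13, slack=3)
Line 2: ['happy', 'electric'] (min_width=14, slack=2)
Line 3: ['end', 'quickly'] (min_width=11, slack=5)
Line 4: ['quick', 'paper'] (min_width=11, slack=5)
Line 5: ['sound', 'wind', 'milk'] (min_width=15, slack=1)
Line 6: ['cheese', 'soft'] (min_width=11, slack=5)

Answer: 6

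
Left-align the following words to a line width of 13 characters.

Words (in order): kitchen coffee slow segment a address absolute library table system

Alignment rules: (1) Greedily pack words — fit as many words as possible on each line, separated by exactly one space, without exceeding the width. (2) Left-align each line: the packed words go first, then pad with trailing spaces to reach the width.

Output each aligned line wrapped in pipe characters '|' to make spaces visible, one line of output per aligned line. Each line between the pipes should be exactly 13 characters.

Answer: |kitchen      |
|coffee slow  |
|segment a    |
|address      |
|absolute     |
|library table|
|system       |

Derivation:
Line 1: ['kitchen'] (min_width=7, slack=6)
Line 2: ['coffee', 'slow'] (min_width=11, slack=2)
Line 3: ['segment', 'a'] (min_width=9, slack=4)
Line 4: ['address'] (min_width=7, slack=6)
Line 5: ['absolute'] (min_width=8, slack=5)
Line 6: ['library', 'table'] (min_width=13, slack=0)
Line 7: ['system'] (min_width=6, slack=7)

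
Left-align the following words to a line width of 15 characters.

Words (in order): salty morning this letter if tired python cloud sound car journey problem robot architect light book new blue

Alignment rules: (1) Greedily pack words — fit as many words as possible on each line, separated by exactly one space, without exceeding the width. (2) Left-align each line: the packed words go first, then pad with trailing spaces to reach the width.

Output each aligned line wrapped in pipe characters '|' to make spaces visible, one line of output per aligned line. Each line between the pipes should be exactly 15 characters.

Answer: |salty morning  |
|this letter if |
|tired python   |
|cloud sound car|
|journey problem|
|robot architect|
|light book new |
|blue           |

Derivation:
Line 1: ['salty', 'morning'] (min_width=13, slack=2)
Line 2: ['this', 'letter', 'if'] (min_width=14, slack=1)
Line 3: ['tired', 'python'] (min_width=12, slack=3)
Line 4: ['cloud', 'sound', 'car'] (min_width=15, slack=0)
Line 5: ['journey', 'problem'] (min_width=15, slack=0)
Line 6: ['robot', 'architect'] (min_width=15, slack=0)
Line 7: ['light', 'book', 'new'] (min_width=14, slack=1)
Line 8: ['blue'] (min_width=4, slack=11)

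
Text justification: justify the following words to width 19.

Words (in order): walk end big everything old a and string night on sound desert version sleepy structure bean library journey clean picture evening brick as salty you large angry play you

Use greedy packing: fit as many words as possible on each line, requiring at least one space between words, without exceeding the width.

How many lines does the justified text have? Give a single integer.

Answer: 11

Derivation:
Line 1: ['walk', 'end', 'big'] (min_width=12, slack=7)
Line 2: ['everything', 'old', 'a'] (min_width=16, slack=3)
Line 3: ['and', 'string', 'night', 'on'] (min_width=19, slack=0)
Line 4: ['sound', 'desert'] (min_width=12, slack=7)
Line 5: ['version', 'sleepy'] (min_width=14, slack=5)
Line 6: ['structure', 'bean'] (min_width=14, slack=5)
Line 7: ['library', 'journey'] (min_width=15, slack=4)
Line 8: ['clean', 'picture'] (min_width=13, slack=6)
Line 9: ['evening', 'brick', 'as'] (min_width=16, slack=3)
Line 10: ['salty', 'you', 'large'] (min_width=15, slack=4)
Line 11: ['angry', 'play', 'you'] (min_width=14, slack=5)
Total lines: 11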